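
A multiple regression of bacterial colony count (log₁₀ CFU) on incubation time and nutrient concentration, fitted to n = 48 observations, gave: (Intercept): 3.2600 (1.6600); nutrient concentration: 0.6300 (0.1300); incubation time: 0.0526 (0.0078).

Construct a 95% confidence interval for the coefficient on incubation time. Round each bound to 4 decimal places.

Read off: b = 0.0526, SE = 0.0078 for incubation time.
df = n − k − 1 = 48 − 2 − 1 = 45.
t* = t_{0.025, 45} = 2.014103.
Margin = t* × SE = 2.014103 × 0.0078 = 0.015710.
CI: 0.0526 ± 0.015710 → (0.0369, 0.0683).

(0.0369, 0.0683)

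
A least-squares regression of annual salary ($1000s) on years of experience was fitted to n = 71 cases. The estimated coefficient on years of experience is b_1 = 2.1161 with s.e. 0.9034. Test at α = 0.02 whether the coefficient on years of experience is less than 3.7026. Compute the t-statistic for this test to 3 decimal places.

t = -1.756

H₀: β₁ = 3.7026 vs H₁: β₁ < 3.7026.
t = (b_1 − β₁⁰)/SE = (2.1161 − 3.7026) / 0.9034 = -1.756.
df = n − 2 = 71 − 2 = 69.
One-sided p ≈ 0.0418, which is ≥ 0.02, so fail to reject H₀.
The data do not give significant evidence that the true slope on years of experience is below 3.7026 $1000s per unit.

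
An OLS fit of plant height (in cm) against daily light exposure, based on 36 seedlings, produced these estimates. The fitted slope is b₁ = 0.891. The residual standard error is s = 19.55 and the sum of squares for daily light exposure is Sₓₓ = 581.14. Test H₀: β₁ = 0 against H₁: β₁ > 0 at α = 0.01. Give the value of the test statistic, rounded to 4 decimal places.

SE(b₁) = s/√Sₓₓ = 19.55/√581.14 = 0.810973.
t = 0.891 / 0.810973 = 1.0987.
df = n − 2 = 34.
One-sided p ≈ 0.1398, which is ≥ 0.01, so fail to reject H₀.
The data do not give significant evidence that the true slope on daily light exposure is positive.

t = 1.0987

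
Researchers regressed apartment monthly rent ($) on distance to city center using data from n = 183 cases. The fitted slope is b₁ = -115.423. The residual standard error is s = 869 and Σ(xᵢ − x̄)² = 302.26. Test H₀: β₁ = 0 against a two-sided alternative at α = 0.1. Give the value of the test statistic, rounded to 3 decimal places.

t = -2.309

SE(b₁) = s/√Sₓₓ = 869/√302.26 = 49.9838.
t = -115.423 / 49.9838 = -2.309.
df = n − 2 = 181.
Two-sided p ≈ 0.0221, which is < 0.1, so reject H₀.
There is evidence that distance to city center is associated with apartment monthly rent.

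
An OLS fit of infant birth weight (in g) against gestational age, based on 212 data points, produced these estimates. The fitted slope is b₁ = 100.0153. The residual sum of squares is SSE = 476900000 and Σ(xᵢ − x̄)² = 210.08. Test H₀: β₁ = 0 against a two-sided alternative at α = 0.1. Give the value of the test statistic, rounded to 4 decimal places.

t = 0.9620

MSE = SSE/(n − 2) = 476900000/210 = 2.27095e+06.
SE(b₁) = √(MSE/Sₓₓ) = √(2.27095e+06/210.08) = 103.971.
t = 100.0153 / 103.971 = 0.9620.
df = n − 2 = 210.
Two-sided p ≈ 0.3372, which is ≥ 0.1, so fail to reject H₀.
The data do not give significant evidence of an association between gestational age and infant birth weight.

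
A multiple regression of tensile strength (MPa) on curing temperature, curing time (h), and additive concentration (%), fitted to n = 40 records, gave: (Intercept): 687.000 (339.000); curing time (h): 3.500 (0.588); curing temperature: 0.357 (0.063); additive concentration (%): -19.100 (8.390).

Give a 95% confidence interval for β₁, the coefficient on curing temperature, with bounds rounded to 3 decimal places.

(0.229, 0.485)

Read off: b = 0.357, SE = 0.063 for curing temperature.
df = n − k − 1 = 40 − 3 − 1 = 36.
t* = t_{0.025, 36} = 2.028094.
Margin = t* × SE = 2.028094 × 0.063 = 0.12777.
CI: 0.357 ± 0.12777 → (0.229, 0.485).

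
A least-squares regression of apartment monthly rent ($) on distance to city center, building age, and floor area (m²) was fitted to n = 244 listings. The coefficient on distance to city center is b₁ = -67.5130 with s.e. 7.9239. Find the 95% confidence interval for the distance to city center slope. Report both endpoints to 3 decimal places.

(-83.122, -51.904)

df = n − k − 1 = 244 − 3 − 1 = 240.
t* = t_{0.025, 240} = 1.969898.
Margin = t* × SE = 1.969898 × 7.9239 = 15.60927.
CI: -67.5130 ± 15.60927 → (-83.122, -51.904).
With 95% confidence, each one-unit increase in distance to city center is associated with a change of between -83.122 and -51.904 $ in apartment monthly rent, holding the other predictors fixed.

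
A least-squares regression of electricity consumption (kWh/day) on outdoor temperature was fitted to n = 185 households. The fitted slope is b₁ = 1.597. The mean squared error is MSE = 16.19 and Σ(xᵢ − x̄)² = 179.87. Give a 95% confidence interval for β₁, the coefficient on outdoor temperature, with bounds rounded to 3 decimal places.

SE(b₁) = √(MSE/Sₓₓ) = √(16.19/179.87) = 0.300016.
df = n − 2 = 183.
t* = t_{0.025, 183} = 1.973012.
Margin = t* × SE = 1.973012 × 0.300016 = 0.59193.
CI: 1.597 ± 0.59193 → (1.005, 2.189).
With 95% confidence, each one-unit increase in outdoor temperature is associated with a change of between 1.005 and 2.189 kWh/day in electricity consumption.

(1.005, 2.189)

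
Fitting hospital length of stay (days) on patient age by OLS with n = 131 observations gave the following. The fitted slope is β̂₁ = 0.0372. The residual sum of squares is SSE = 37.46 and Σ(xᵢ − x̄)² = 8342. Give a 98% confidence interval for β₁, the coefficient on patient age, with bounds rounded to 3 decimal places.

(0.023, 0.051)

MSE = SSE/(n − 2) = 37.46/129 = 0.290388.
SE(β̂₁) = √(MSE/Sₓₓ) = √(0.290388/8342) = 0.00590003.
df = n − 2 = 129.
t* = t_{0.01, 129} = 2.355602.
Margin = t* × SE = 2.355602 × 0.00590003 = 0.01390.
CI: 0.0372 ± 0.01390 → (0.023, 0.051).
With 98% confidence, each one-unit increase in patient age is associated with a change of between 0.023 and 0.051 days in hospital length of stay.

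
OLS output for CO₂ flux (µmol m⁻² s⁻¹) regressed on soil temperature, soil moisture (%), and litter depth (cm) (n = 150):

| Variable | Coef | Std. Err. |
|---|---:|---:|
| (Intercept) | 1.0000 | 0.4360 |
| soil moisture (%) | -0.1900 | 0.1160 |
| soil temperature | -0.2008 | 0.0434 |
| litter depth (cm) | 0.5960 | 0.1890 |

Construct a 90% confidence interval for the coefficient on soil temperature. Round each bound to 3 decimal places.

Read off: b = -0.2008, SE = 0.0434 for soil temperature.
df = n − k − 1 = 150 − 3 − 1 = 146.
t* = t_{0.05, 146} = 1.655357.
Margin = t* × SE = 1.655357 × 0.0434 = 0.07184.
CI: -0.2008 ± 0.07184 → (-0.273, -0.129).

(-0.273, -0.129)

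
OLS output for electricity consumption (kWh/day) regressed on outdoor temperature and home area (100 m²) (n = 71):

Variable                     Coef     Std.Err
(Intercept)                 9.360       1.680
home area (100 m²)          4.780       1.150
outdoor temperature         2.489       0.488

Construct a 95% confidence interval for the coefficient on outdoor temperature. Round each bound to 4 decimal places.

(1.5152, 3.4628)

Read off: b = 2.489, SE = 0.488 for outdoor temperature.
df = n − k − 1 = 71 − 2 − 1 = 68.
t* = t_{0.025, 68} = 1.995469.
Margin = t* × SE = 1.995469 × 0.488 = 0.973789.
CI: 2.489 ± 0.973789 → (1.5152, 3.4628).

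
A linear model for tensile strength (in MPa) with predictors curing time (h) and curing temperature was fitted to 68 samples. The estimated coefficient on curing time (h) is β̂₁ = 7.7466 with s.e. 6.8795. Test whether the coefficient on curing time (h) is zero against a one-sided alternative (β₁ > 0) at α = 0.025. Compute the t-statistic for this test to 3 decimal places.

H₀: β₁ = 0 vs H₁: β₁ > 0.
t = (β̂₁ − β₁⁰)/SE = 7.7466 / 6.8795 = 1.126.
df = n − k − 1 = 68 − 2 − 1 = 65.
One-sided p ≈ 0.1321, which is ≥ 0.025, so fail to reject H₀.
The data do not give significant evidence that the true slope on curing time (h) is positive, holding the other predictors fixed.

t = 1.126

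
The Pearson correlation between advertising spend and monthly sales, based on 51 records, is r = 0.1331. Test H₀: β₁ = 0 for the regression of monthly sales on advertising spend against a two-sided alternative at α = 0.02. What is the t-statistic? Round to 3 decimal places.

t = 0.940

t = r·√(n − 2)/√(1 − r²) = 0.1331·√49/√0.982284 = 0.940.
df = n − 2 = 49.
Two-sided p ≈ 0.3518, which is ≥ 0.02, so fail to reject H₀.
The data do not give significant evidence of a linear association between advertising spend and monthly sales.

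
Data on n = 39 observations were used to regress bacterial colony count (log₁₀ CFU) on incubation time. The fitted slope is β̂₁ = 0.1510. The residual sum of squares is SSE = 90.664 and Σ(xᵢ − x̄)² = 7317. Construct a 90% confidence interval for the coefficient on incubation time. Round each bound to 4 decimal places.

(0.1201, 0.1819)

MSE = SSE/(n − 2) = 90.664/37 = 2.45038.
SE(β̂₁) = √(MSE/Sₓₓ) = √(2.45038/7317) = 0.0183.
df = n − 2 = 37.
t* = t_{0.05, 37} = 1.687094.
Margin = t* × SE = 1.687094 × 0.0183 = 0.030874.
CI: 0.1510 ± 0.030874 → (0.1201, 0.1819).
With 90% confidence, each one-unit increase in incubation time is associated with a change of between 0.1201 and 0.1819 log₁₀ CFU in bacterial colony count.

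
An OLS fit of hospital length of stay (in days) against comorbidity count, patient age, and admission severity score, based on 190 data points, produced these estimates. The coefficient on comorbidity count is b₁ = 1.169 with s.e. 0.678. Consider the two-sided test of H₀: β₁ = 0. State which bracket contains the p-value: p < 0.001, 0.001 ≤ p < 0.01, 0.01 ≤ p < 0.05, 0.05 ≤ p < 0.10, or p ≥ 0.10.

t = 1.169 / 0.678 = 1.724.
df = n − k − 1 = 190 − 3 − 1 = 186.
Two-sided p = 2·P(T_{186} > |t|) ≈ 0.0863.
So 0.05 ≤ p < 0.10.

0.05 ≤ p < 0.10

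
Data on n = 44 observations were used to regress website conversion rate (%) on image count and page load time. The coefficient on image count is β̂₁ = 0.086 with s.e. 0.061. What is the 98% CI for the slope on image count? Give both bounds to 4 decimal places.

df = n − k − 1 = 44 − 2 − 1 = 41.
t* = t_{0.01, 41} = 2.420803.
Margin = t* × SE = 2.420803 × 0.061 = 0.147669.
CI: 0.086 ± 0.147669 → (-0.0617, 0.2337).
With 98% confidence, each one-unit increase in image count is associated with a change of between -0.0617 and 0.2337 % in website conversion rate, holding the other predictors fixed.

(-0.0617, 0.2337)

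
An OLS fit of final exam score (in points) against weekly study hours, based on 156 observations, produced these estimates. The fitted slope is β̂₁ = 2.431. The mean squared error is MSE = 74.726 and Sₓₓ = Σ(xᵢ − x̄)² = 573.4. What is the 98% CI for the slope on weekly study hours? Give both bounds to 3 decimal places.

SE(β̂₁) = √(MSE/Sₓₓ) = √(74.726/573.4) = 0.361.
df = n − 2 = 154.
t* = t_{0.01, 154} = 2.350806.
Margin = t* × SE = 2.350806 × 0.361 = 0.84864.
CI: 2.431 ± 0.84864 → (1.582, 3.280).
With 98% confidence, each one-unit increase in weekly study hours is associated with a change of between 1.582 and 3.280 points in final exam score.

(1.582, 3.280)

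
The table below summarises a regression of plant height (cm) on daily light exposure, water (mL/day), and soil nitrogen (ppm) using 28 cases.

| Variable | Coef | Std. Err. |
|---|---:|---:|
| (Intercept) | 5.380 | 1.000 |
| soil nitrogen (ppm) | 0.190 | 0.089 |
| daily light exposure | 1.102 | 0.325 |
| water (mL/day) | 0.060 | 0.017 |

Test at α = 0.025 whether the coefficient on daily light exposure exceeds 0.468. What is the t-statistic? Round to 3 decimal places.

Read off: b = 1.102, SE = 0.325 for daily light exposure.
H₀: β₁ = 0.468 vs H₁: β₁ > 0.468.
t = (1.102 − 0.468) / 0.325 = 1.951.
df = n − k − 1 = 28 − 3 − 1 = 24.
One-sided p ≈ 0.0314, which is ≥ 0.025, so fail to reject H₀.
The data do not give significant evidence that the true slope on daily light exposure exceeds 0.468 cm per unit, holding the other predictors fixed.

t = 1.951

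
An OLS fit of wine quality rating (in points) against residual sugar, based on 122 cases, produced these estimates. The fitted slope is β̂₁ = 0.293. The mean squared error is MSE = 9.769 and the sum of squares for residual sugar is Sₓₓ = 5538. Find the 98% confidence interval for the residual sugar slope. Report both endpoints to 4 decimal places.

(0.1940, 0.3920)

SE(β̂₁) = √(MSE/Sₓₓ) = √(9.769/5538) = 0.0419999.
df = n − 2 = 120.
t* = t_{0.01, 120} = 2.357825.
Margin = t* × SE = 2.357825 × 0.0419999 = 0.099028.
CI: 0.293 ± 0.099028 → (0.1940, 0.3920).
With 98% confidence, each one-unit increase in residual sugar is associated with a change of between 0.1940 and 0.3920 points in wine quality rating.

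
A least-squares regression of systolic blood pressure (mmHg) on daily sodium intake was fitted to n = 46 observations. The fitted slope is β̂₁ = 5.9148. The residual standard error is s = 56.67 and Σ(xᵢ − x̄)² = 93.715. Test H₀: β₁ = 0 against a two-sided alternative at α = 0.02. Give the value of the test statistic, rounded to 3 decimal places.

t = 1.010

SE(β̂₁) = s/√Sₓₓ = 56.67/√93.715 = 5.85395.
t = 5.9148 / 5.85395 = 1.010.
df = n − 2 = 44.
Two-sided p ≈ 0.3178, which is ≥ 0.02, so fail to reject H₀.
The data do not give significant evidence of an association between daily sodium intake and systolic blood pressure.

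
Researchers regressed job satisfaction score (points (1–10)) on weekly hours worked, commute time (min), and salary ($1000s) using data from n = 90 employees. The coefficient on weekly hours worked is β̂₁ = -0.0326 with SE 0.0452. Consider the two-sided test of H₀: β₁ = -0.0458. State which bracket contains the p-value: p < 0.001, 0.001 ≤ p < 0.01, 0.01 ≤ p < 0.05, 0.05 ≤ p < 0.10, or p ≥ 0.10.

t = (-0.0326 − (-0.0458)) / 0.0452 = 0.292.
df = n − k − 1 = 90 − 3 − 1 = 86.
Two-sided p = 2·P(T_{86} > |t|) ≈ 0.7710.
So p ≥ 0.10.

p ≥ 0.10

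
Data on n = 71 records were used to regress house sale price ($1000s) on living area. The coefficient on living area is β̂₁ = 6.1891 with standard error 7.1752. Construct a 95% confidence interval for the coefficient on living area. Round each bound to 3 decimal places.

df = n − 2 = 71 − 2 = 69.
t* = t_{0.025, 69} = 1.994945.
Margin = t* × SE = 1.994945 × 7.1752 = 14.31413.
CI: 6.1891 ± 14.31413 → (-8.125, 20.503).
With 95% confidence, each one-unit increase in living area is associated with a change of between -8.125 and 20.503 $1000s in house sale price.

(-8.125, 20.503)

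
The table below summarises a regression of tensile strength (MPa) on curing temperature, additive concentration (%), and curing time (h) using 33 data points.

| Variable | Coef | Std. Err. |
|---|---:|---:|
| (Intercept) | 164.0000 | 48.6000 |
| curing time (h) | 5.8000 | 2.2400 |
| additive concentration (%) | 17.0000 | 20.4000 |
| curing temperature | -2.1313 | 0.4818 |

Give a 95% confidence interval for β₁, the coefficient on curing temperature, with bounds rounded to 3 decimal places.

Read off: b = -2.1313, SE = 0.4818 for curing temperature.
df = n − k − 1 = 33 − 3 − 1 = 29.
t* = t_{0.025, 29} = 2.04523.
Margin = t* × SE = 2.04523 × 0.4818 = 0.98539.
CI: -2.1313 ± 0.98539 → (-3.117, -1.146).

(-3.117, -1.146)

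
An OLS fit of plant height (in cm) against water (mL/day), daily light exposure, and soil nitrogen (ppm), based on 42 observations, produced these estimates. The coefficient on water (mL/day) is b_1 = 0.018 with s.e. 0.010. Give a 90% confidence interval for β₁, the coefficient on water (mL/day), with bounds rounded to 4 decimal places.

df = n − k − 1 = 42 − 3 − 1 = 38.
t* = t_{0.05, 38} = 1.685954.
Margin = t* × SE = 1.685954 × 0.010 = 0.016860.
CI: 0.018 ± 0.016860 → (0.0011, 0.0349).
With 90% confidence, each one-unit increase in water (mL/day) is associated with a change of between 0.0011 and 0.0349 cm in plant height, holding the other predictors fixed.

(0.0011, 0.0349)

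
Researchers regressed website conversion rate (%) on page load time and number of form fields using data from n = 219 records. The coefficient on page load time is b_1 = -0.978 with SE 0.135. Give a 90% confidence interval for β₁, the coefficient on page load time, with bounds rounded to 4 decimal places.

df = n − k − 1 = 219 − 2 − 1 = 216.
t* = t_{0.05, 216} = 1.651939.
Margin = t* × SE = 1.651939 × 0.135 = 0.223012.
CI: -0.978 ± 0.223012 → (-1.2010, -0.7550).
With 90% confidence, each one-unit increase in page load time is associated with a change of between -1.2010 and -0.7550 % in website conversion rate, holding the other predictors fixed.

(-1.2010, -0.7550)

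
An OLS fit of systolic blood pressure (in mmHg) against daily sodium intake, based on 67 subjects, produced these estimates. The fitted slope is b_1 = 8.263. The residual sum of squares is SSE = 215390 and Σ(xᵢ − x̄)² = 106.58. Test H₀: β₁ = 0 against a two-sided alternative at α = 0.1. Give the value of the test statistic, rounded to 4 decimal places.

MSE = SSE/(n − 2) = 215390/65 = 3313.69.
SE(b_1) = √(MSE/Sₓₓ) = √(3313.69/106.58) = 5.57594.
t = 8.263 / 5.57594 = 1.4819.
df = n − 2 = 65.
Two-sided p ≈ 0.1432, which is ≥ 0.1, so fail to reject H₀.
The data do not give significant evidence of an association between daily sodium intake and systolic blood pressure.

t = 1.4819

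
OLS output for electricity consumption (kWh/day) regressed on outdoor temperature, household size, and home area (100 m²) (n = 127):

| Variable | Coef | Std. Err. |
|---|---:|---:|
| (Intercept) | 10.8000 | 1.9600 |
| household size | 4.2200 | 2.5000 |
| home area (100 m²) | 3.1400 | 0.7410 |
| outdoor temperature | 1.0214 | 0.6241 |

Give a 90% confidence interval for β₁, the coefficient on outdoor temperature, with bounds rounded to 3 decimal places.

(-0.013, 2.056)

Read off: b = 1.0214, SE = 0.6241 for outdoor temperature.
df = n − k − 1 = 127 − 3 − 1 = 123.
t* = t_{0.05, 123} = 1.657336.
Margin = t* × SE = 1.657336 × 0.6241 = 1.03434.
CI: 1.0214 ± 1.03434 → (-0.013, 2.056).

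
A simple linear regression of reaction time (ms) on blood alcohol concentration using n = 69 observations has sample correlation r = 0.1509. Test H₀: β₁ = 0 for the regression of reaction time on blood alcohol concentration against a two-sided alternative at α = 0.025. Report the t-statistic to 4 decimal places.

t = r·√(n − 2)/√(1 − r²) = 0.1509·√67/√0.977229 = 1.2495.
df = n − 2 = 67.
Two-sided p ≈ 0.2158, which is ≥ 0.025, so fail to reject H₀.
The data do not give significant evidence of a linear association between blood alcohol concentration and reaction time.

t = 1.2495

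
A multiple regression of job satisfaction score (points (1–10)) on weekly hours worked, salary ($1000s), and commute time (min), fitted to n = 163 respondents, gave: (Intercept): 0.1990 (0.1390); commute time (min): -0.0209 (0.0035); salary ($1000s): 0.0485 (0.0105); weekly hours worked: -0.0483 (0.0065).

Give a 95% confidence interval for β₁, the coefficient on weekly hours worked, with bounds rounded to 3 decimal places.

Read off: b = -0.0483, SE = 0.0065 for weekly hours worked.
df = n − k − 1 = 163 − 3 − 1 = 159.
t* = t_{0.025, 159} = 1.974996.
Margin = t* × SE = 1.974996 × 0.0065 = 0.01284.
CI: -0.0483 ± 0.01284 → (-0.061, -0.035).

(-0.061, -0.035)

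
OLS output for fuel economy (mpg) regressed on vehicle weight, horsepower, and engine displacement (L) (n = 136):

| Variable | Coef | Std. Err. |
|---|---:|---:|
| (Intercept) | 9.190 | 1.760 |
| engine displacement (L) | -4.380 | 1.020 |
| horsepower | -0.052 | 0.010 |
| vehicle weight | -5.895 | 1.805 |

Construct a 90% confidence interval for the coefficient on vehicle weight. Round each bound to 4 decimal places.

Read off: b = -5.895, SE = 1.805 for vehicle weight.
df = n − k − 1 = 136 − 3 − 1 = 132.
t* = t_{0.05, 132} = 1.656479.
Margin = t* × SE = 1.656479 × 1.805 = 2.989945.
CI: -5.895 ± 2.989945 → (-8.8849, -2.9051).

(-8.8849, -2.9051)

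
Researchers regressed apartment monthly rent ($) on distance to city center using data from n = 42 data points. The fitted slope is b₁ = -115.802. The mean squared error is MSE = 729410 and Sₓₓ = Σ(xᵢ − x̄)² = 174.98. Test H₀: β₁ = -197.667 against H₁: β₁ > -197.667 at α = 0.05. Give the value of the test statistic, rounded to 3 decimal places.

t = 1.268

SE(b₁) = √(MSE/Sₓₓ) = √(729410/174.98) = 64.5642.
t = (-115.802 − (-197.667)) / 64.5642 = 1.268.
df = n − 2 = 40.
One-sided p ≈ 0.1061, which is ≥ 0.05, so fail to reject H₀.
The data do not give significant evidence that the true slope on distance to city center exceeds -197.667 $ per unit.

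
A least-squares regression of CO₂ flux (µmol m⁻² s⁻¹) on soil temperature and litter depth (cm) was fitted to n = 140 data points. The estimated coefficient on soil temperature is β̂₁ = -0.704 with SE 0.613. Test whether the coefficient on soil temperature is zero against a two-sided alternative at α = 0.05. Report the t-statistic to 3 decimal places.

t = -1.148

H₀: β₁ = 0 vs H₁: β₁ ≠ 0.
t = (β̂₁ − β₁⁰)/SE = -0.704 / 0.613 = -1.148.
df = n − k − 1 = 140 − 2 − 1 = 137.
Two-sided p ≈ 0.2528, which is ≥ 0.05, so fail to reject H₀.
The data do not give significant evidence of an association between soil temperature and CO₂ flux, after adjusting for the other predictors.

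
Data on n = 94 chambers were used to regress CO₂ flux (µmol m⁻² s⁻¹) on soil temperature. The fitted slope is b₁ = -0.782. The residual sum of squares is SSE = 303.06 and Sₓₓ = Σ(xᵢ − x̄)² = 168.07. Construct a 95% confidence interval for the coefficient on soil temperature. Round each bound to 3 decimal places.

MSE = SSE/(n − 2) = 303.06/92 = 3.29413.
SE(b₁) = √(MSE/Sₓₓ) = √(3.29413/168.07) = 0.139999.
df = n − 2 = 92.
t* = t_{0.025, 92} = 1.986086.
Margin = t* × SE = 1.986086 × 0.139999 = 0.27805.
CI: -0.782 ± 0.27805 → (-1.060, -0.504).
With 95% confidence, each one-unit increase in soil temperature is associated with a change of between -1.060 and -0.504 µmol m⁻² s⁻¹ in CO₂ flux.

(-1.060, -0.504)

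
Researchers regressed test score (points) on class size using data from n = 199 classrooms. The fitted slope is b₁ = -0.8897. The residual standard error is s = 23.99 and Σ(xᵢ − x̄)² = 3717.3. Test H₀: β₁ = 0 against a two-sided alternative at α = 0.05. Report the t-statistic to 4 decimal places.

t = -2.2611

SE(b₁) = s/√Sₓₓ = 23.99/√3717.3 = 0.393474.
t = -0.8897 / 0.393474 = -2.2611.
df = n − 2 = 197.
Two-sided p ≈ 0.0248, which is < 0.05, so reject H₀.
There is evidence that class size is associated with test score.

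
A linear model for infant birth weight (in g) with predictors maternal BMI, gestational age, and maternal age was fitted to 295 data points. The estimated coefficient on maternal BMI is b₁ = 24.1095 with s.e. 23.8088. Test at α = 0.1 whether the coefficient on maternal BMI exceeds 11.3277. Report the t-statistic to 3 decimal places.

H₀: β₁ = 11.3277 vs H₁: β₁ > 11.3277.
t = (b₁ − β₁⁰)/SE = (24.1095 − 11.3277) / 23.8088 = 0.537.
df = n − k − 1 = 295 − 3 − 1 = 291.
One-sided p ≈ 0.2959, which is ≥ 0.1, so fail to reject H₀.
The data do not give significant evidence that the true slope on maternal BMI exceeds 11.3277 g per unit, holding the other predictors fixed.

t = 0.537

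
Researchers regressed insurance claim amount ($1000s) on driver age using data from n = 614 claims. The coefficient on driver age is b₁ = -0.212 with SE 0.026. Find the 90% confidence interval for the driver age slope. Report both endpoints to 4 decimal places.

(-0.2548, -0.1692)

df = n − 2 = 614 − 2 = 612.
t* = t_{0.05, 612} = 1.647347.
Margin = t* × SE = 1.647347 × 0.026 = 0.042831.
CI: -0.212 ± 0.042831 → (-0.2548, -0.1692).
With 90% confidence, each one-unit increase in driver age is associated with a change of between -0.2548 and -0.1692 $1000s in insurance claim amount.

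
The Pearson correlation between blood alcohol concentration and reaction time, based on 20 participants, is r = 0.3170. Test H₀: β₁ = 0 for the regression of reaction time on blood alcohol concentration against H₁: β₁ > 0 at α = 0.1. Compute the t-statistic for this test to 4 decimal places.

t = 1.4181

t = r·√(n − 2)/√(1 − r²) = 0.3170·√18/√0.899511 = 1.4181.
df = n − 2 = 18.
One-sided p ≈ 0.0866, which is < 0.1, so reject H₀.
There is evidence of a linear association between blood alcohol concentration and reaction time.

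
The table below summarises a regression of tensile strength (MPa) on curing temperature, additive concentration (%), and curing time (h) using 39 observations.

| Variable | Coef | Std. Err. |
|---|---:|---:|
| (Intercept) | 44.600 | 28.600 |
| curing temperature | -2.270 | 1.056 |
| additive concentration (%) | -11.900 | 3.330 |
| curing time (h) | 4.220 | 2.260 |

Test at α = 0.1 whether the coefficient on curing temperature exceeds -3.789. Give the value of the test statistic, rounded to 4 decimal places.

t = 1.4384

Read off: b = -2.270, SE = 1.056 for curing temperature.
H₀: β₁ = -3.789 vs H₁: β₁ > -3.789.
t = (-2.270 − (-3.789)) / 1.056 = 1.4384.
df = n − k − 1 = 39 − 3 − 1 = 35.
One-sided p ≈ 0.0796, which is < 0.1, so reject H₀.
There is evidence that the true slope on curing temperature exceeds -3.789 MPa per unit, holding the other predictors fixed.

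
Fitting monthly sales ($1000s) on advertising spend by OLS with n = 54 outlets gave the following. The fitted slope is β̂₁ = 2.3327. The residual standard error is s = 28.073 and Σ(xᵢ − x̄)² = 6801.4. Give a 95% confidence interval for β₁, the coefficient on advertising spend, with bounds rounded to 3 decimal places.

(1.650, 3.016)

SE(β̂₁) = s/√Sₓₓ = 28.073/√6801.4 = 0.3404.
df = n − 2 = 52.
t* = t_{0.025, 52} = 2.006647.
Margin = t* × SE = 2.006647 × 0.3404 = 0.68306.
CI: 2.3327 ± 0.68306 → (1.650, 3.016).
With 95% confidence, each one-unit increase in advertising spend is associated with a change of between 1.650 and 3.016 $1000s in monthly sales.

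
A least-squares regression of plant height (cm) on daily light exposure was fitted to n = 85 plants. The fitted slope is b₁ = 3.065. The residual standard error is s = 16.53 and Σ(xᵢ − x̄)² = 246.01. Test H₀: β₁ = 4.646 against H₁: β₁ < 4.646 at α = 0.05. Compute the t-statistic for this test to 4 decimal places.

t = -1.5002

SE(b₁) = s/√Sₓₓ = 16.53/√246.01 = 1.05389.
t = (3.065 − 4.646) / 1.05389 = -1.5002.
df = n − 2 = 83.
One-sided p ≈ 0.0687, which is ≥ 0.05, so fail to reject H₀.
The data do not give significant evidence that the true slope on daily light exposure is below 4.646 cm per unit.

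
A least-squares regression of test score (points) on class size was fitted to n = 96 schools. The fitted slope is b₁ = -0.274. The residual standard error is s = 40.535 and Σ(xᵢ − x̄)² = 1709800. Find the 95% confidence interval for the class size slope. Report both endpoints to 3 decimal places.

SE(b₁) = s/√Sₓₓ = 40.535/√1709800 = 0.0309997.
df = n − 2 = 94.
t* = t_{0.025, 94} = 1.985523.
Margin = t* × SE = 1.985523 × 0.0309997 = 0.06155.
CI: -0.274 ± 0.06155 → (-0.336, -0.212).
With 95% confidence, each one-unit increase in class size is associated with a change of between -0.336 and -0.212 points in test score.

(-0.336, -0.212)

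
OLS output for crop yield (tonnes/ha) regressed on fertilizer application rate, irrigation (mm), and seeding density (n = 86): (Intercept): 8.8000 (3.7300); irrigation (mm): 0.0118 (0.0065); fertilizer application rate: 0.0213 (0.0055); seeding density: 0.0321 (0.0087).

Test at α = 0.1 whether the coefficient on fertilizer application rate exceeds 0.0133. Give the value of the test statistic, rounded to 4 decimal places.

t = 1.4545

Read off: b = 0.0213, SE = 0.0055 for fertilizer application rate.
H₀: β₁ = 0.0133 vs H₁: β₁ > 0.0133.
t = (0.0213 − 0.0133) / 0.0055 = 1.4545.
df = n − k − 1 = 86 − 3 − 1 = 82.
One-sided p ≈ 0.0748, which is < 0.1, so reject H₀.
There is evidence that the true slope on fertilizer application rate exceeds 0.0133 tonnes/ha per unit, holding the other predictors fixed.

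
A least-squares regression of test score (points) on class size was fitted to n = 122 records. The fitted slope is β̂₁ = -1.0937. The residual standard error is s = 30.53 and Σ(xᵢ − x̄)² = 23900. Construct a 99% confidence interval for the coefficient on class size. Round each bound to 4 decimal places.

SE(β̂₁) = s/√Sₓₓ = 30.53/√23900 = 0.197482.
df = n − 2 = 120.
t* = t_{0.005, 120} = 2.617421.
Margin = t* × SE = 2.617421 × 0.197482 = 0.516894.
CI: -1.0937 ± 0.516894 → (-1.6106, -0.5768).
With 99% confidence, each one-unit increase in class size is associated with a change of between -1.6106 and -0.5768 points in test score.

(-1.6106, -0.5768)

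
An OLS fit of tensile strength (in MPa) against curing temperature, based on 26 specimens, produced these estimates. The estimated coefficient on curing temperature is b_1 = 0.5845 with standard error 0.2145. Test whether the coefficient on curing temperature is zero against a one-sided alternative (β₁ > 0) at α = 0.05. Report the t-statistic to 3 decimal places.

H₀: β₁ = 0 vs H₁: β₁ > 0.
t = (b_1 − β₁⁰)/SE = 0.5845 / 0.2145 = 2.725.
df = n − 2 = 26 − 2 = 24.
One-sided p ≈ 0.0059, which is < 0.05, so reject H₀.
There is evidence that the true slope on curing temperature is positive.

t = 2.725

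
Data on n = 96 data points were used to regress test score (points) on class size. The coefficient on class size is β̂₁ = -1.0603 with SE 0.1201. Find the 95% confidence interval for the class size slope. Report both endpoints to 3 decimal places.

(-1.299, -0.822)

df = n − 2 = 96 − 2 = 94.
t* = t_{0.025, 94} = 1.985523.
Margin = t* × SE = 1.985523 × 0.1201 = 0.23846.
CI: -1.0603 ± 0.23846 → (-1.299, -0.822).
With 95% confidence, each one-unit increase in class size is associated with a change of between -1.299 and -0.822 points in test score.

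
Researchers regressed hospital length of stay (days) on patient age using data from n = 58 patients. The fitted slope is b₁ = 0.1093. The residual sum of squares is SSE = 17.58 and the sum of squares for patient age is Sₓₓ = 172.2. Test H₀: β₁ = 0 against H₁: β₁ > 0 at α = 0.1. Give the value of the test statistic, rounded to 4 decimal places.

MSE = SSE/(n − 2) = 17.58/56 = 0.313929.
SE(b₁) = √(MSE/Sₓₓ) = √(0.313929/172.2) = 0.0426971.
t = 0.1093 / 0.0426971 = 2.5599.
df = n − 2 = 56.
One-sided p ≈ 0.0066, which is < 0.1, so reject H₀.
There is evidence that the true slope on patient age is positive.

t = 2.5599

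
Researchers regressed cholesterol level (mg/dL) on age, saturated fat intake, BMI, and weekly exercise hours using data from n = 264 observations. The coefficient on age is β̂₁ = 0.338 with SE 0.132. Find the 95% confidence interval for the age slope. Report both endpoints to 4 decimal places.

(0.0781, 0.5979)

df = n − k − 1 = 264 − 4 − 1 = 259.
t* = t_{0.025, 259} = 1.969166.
Margin = t* × SE = 1.969166 × 0.132 = 0.259930.
CI: 0.338 ± 0.259930 → (0.0781, 0.5979).
With 95% confidence, each one-unit increase in age is associated with a change of between 0.0781 and 0.5979 mg/dL in cholesterol level, holding the other predictors fixed.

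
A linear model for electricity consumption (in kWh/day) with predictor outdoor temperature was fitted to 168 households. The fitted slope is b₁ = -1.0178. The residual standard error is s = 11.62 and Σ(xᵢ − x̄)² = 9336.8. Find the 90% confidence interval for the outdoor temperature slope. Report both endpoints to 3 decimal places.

SE(b₁) = s/√Sₓₓ = 11.62/√9336.8 = 0.120256.
df = n − 2 = 166.
t* = t_{0.05, 166} = 1.654085.
Margin = t* × SE = 1.654085 × 0.120256 = 0.19891.
CI: -1.0178 ± 0.19891 → (-1.217, -0.819).
With 90% confidence, each one-unit increase in outdoor temperature is associated with a change of between -1.217 and -0.819 kWh/day in electricity consumption.

(-1.217, -0.819)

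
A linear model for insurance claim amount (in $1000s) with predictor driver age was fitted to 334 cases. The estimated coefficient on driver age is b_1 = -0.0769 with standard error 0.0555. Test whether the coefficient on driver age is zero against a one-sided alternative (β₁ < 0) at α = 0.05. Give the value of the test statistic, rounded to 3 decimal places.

H₀: β₁ = 0 vs H₁: β₁ < 0.
t = (b_1 − β₁⁰)/SE = -0.0769 / 0.0555 = -1.386.
df = n − 2 = 334 − 2 = 332.
One-sided p ≈ 0.0834, which is ≥ 0.05, so fail to reject H₀.
The data do not give significant evidence that the true slope on driver age is negative.

t = -1.386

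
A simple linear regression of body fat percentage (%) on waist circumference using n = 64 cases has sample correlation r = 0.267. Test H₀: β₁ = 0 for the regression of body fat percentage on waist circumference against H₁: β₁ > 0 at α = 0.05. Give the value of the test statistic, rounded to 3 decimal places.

t = r·√(n − 2)/√(1 − r²) = 0.267·√62/√0.928711 = 2.182.
df = n − 2 = 62.
One-sided p ≈ 0.0165, which is < 0.05, so reject H₀.
There is evidence of a linear association between waist circumference and body fat percentage.

t = 2.182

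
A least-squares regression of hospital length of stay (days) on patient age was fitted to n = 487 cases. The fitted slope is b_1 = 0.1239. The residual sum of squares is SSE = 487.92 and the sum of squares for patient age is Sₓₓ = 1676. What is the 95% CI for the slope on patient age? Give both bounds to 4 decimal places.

(0.0758, 0.1720)

MSE = SSE/(n − 2) = 487.92/485 = 1.00602.
SE(b_1) = √(MSE/Sₓₓ) = √(1.00602/1676) = 0.0245.
df = n − 2 = 485.
t* = t_{0.025, 485} = 1.964867.
Margin = t* × SE = 1.964867 × 0.0245 = 0.048139.
CI: 0.1239 ± 0.048139 → (0.0758, 0.1720).
With 95% confidence, each one-unit increase in patient age is associated with a change of between 0.0758 and 0.1720 days in hospital length of stay.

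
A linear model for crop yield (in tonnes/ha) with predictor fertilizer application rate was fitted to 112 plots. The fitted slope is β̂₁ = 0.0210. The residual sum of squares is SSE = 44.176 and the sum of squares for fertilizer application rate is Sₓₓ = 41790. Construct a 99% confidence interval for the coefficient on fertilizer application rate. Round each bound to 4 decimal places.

(0.0129, 0.0291)

MSE = SSE/(n − 2) = 44.176/110 = 0.4016.
SE(β̂₁) = √(MSE/Sₓₓ) = √(0.4016/41790) = 0.00309999.
df = n − 2 = 110.
t* = t_{0.005, 110} = 2.621265.
Margin = t* × SE = 2.621265 × 0.00309999 = 0.008126.
CI: 0.0210 ± 0.008126 → (0.0129, 0.0291).
With 99% confidence, each one-unit increase in fertilizer application rate is associated with a change of between 0.0129 and 0.0291 tonnes/ha in crop yield.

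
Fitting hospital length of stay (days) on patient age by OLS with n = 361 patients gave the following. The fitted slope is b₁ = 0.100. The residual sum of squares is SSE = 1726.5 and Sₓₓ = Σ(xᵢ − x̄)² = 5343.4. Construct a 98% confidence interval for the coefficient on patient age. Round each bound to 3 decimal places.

MSE = SSE/(n − 2) = 1726.5/359 = 4.80919.
SE(b₁) = √(MSE/Sₓₓ) = √(4.80919/5343.4) = 0.0300004.
df = n − 2 = 359.
t* = t_{0.01, 359} = 2.33678.
Margin = t* × SE = 2.33678 × 0.0300004 = 0.07010.
CI: 0.100 ± 0.07010 → (0.030, 0.170).
With 98% confidence, each one-unit increase in patient age is associated with a change of between 0.030 and 0.170 days in hospital length of stay.

(0.030, 0.170)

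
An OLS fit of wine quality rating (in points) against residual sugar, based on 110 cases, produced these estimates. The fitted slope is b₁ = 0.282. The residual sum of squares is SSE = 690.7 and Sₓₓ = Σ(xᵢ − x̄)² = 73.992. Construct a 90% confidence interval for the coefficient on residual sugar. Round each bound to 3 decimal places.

(-0.206, 0.770)

MSE = SSE/(n − 2) = 690.7/108 = 6.39537.
SE(b₁) = √(MSE/Sₓₓ) = √(6.39537/73.992) = 0.293995.
df = n − 2 = 108.
t* = t_{0.05, 108} = 1.659085.
Margin = t* × SE = 1.659085 × 0.293995 = 0.48776.
CI: 0.282 ± 0.48776 → (-0.206, 0.770).
With 90% confidence, each one-unit increase in residual sugar is associated with a change of between -0.206 and 0.770 points in wine quality rating.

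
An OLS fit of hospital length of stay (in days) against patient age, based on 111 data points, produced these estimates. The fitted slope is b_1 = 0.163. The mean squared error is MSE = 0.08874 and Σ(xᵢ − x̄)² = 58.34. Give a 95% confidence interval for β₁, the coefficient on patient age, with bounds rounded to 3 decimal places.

(0.086, 0.240)

SE(b_1) = √(MSE/Sₓₓ) = √(0.08874/58.34) = 0.0390011.
df = n − 2 = 109.
t* = t_{0.025, 109} = 1.981967.
Margin = t* × SE = 1.981967 × 0.0390011 = 0.07730.
CI: 0.163 ± 0.07730 → (0.086, 0.240).
With 95% confidence, each one-unit increase in patient age is associated with a change of between 0.086 and 0.240 days in hospital length of stay.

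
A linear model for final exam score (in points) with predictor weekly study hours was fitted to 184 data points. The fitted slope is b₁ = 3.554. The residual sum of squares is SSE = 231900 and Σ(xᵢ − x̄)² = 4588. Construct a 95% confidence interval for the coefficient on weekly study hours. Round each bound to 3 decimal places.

(2.514, 4.594)

MSE = SSE/(n − 2) = 231900/182 = 1274.18.
SE(b₁) = √(MSE/Sₓₓ) = √(1274.18/4588) = 0.526991.
df = n − 2 = 182.
t* = t_{0.025, 182} = 1.973084.
Margin = t* × SE = 1.973084 × 0.526991 = 1.03980.
CI: 3.554 ± 1.03980 → (2.514, 4.594).
With 95% confidence, each one-unit increase in weekly study hours is associated with a change of between 2.514 and 4.594 points in final exam score.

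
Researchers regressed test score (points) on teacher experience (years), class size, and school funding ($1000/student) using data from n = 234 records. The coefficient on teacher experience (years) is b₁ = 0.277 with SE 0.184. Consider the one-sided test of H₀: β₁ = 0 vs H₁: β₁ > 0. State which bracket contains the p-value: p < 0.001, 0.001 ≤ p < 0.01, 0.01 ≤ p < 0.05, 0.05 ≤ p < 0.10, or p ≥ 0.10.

t = 0.277 / 0.184 = 1.505.
df = n − k − 1 = 234 − 3 − 1 = 230.
One-sided p = P(T_{230} > t) ≈ 0.0668.
So 0.05 ≤ p < 0.10.

0.05 ≤ p < 0.10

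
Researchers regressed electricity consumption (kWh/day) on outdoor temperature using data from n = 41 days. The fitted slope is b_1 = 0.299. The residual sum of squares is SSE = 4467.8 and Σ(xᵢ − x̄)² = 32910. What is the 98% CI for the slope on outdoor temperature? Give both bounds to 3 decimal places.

MSE = SSE/(n − 2) = 4467.8/39 = 114.559.
SE(b_1) = √(MSE/Sₓₓ) = √(114.559/32910) = 0.0589998.
df = n − 2 = 39.
t* = t_{0.01, 39} = 2.425841.
Margin = t* × SE = 2.425841 × 0.0589998 = 0.14312.
CI: 0.299 ± 0.14312 → (0.156, 0.442).
With 98% confidence, each one-unit increase in outdoor temperature is associated with a change of between 0.156 and 0.442 kWh/day in electricity consumption.

(0.156, 0.442)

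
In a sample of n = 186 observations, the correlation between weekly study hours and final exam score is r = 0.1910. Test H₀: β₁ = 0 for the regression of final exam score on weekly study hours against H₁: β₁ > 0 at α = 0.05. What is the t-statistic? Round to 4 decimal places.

t = r·√(n − 2)/√(1 − r²) = 0.1910·√184/√0.963519 = 2.6394.
df = n − 2 = 184.
One-sided p ≈ 0.0045, which is < 0.05, so reject H₀.
There is evidence of a linear association between weekly study hours and final exam score.

t = 2.6394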